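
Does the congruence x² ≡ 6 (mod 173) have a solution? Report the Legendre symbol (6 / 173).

1

Pull out 2: since 173 ≡ 5 (mod 8), (2/173) = -1.
Reciprocity: 3 ≡ 3 and 173 ≡ 1 (mod 4), so (3/173) = +(173/3).
Reduce top mod 3: now compute (2/3).
Pull out 2: since 3 ≡ 3 (mod 8), (2/3) = -1.
Reached (1/3) = 1. Collecting the sign flips along the way, the symbol is +1.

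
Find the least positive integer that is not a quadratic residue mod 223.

(2/223) = +1, so 2 is a residue.
(3/223) = −1, so 3 is the smallest positive non-residue mod 223.

3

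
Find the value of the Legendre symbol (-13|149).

-1

Euler's criterion: (-13/149) ≡ 136^74 (mod 149).
136^2 ≡ 20 (mod 149)
136^4 ≡ 102 (mod 149)
136^8 ≡ 123 (mod 149)
136^16 ≡ 80 (mod 149)
136^32 ≡ 142 (mod 149)
136^64 ≡ 49 (mod 149)
136^74 = 136^(64+8+2) ≡ 148 (mod 149).
Result is 148 ≡ −1, so (-13/149) = −1.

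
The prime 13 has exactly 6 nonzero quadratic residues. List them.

Square k = 1,…,6 (k and 13−k give the same square):
1²=1, 2²=4, 3²=9, 4²≡3, 5²≡12, 6²≡10 (mod 13).
So the quadratic residues mod 13 are {1, 3, 4, 9, 10, 12}.

1,3,4,9,10,12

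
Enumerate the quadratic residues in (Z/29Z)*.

1 4 5 6 7 9 13 16 20 22 23 24 25 28

Square k = 1,…,14 (k and 29−k give the same square):
1²=1, 2²=4, 3²=9, 4²=16, 5²=25, 6²≡7, 7²≡20, 8²≡6, 9²≡23, 10²≡13, 11²≡5, 12²≡28, 13²≡24, 14²≡22 (mod 29).
So the quadratic residues mod 29 are {1, 4, 5, 6, 7, 9, 13, 16, 20, 22, 23, 24, 25, 28}.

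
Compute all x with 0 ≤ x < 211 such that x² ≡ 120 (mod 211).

Since 211 ≡ 3 (mod 4), a square root of 120 is 120^((211+1)/4) = 120^53 mod 211.
Repeated squaring: 120^2≡52, 120^4≡172, 120^8≡44, 120^16≡37, 120^32≡103 (mod 211).
120^53 = 120^(32+16+4+1) ≡ 139 (mod 211).
Check: 139² = 19321 ≡ 120 (mod 211). The two roots are 72 and 139.

72, 139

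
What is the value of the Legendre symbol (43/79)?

Reciprocity: 43 ≡ 3 and 79 ≡ 3 (mod 4), so (43/79) = −(79/43).
Reduce top mod 43: now compute (36/43).
Pull out 2^2: since 43 ≡ 3 (mod 8), (2/43) = -1, so (2/43)^2 = +1.
Reciprocity: 9 ≡ 1 and 43 ≡ 3 (mod 4), so (9/43) = +(43/9).
Reduce top mod 9: now compute (7/9).
Reciprocity: 7 ≡ 3 and 9 ≡ 1 (mod 4), so (7/9) = +(9/7).
Reduce top mod 7: now compute (2/7).
Pull out 2: since 7 ≡ 7 (mod 8), (2/7) = +1.
Reached (1/7) = 1. Collecting the sign flips along the way, the symbol is -1.

-1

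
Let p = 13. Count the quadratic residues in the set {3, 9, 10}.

(3/13) = +1 → QR.
(9/13) = +1 → QR.
(10/13) = +1 → QR.
Total quadratic residues among the 3: 3.

3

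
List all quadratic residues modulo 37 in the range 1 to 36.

Square k = 1,…,18 (k and 37−k give the same square):
1²=1, 2²=4, 3²=9, 4²=16, 5²=25, 6²=36, 7²≡12, 8²≡27, 9²≡7, 10²≡26, 11²≡10, 12²≡33, 13²≡21, 14²≡11, 15²≡3, 16²≡34, 17²≡30, 18²≡28 (mod 37).
So the quadratic residues mod 37 are {1, 3, 4, 7, 9, 10, 11, 12, 16, 21, 25, 26, 27, 28, 30, 33, 34, 36}.

1 3 4 7 9 10 11 12 16 21 25 26 27 28 30 33 34 36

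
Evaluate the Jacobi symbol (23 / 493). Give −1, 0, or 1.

Reciprocity: 23 ≡ 3 and 493 ≡ 1 (mod 4), so (23/493) = +(493/23).
Reduce top mod 23: now compute (10/23).
Pull out 2: since 23 ≡ 7 (mod 8), (2/23) = +1.
Reciprocity: 5 ≡ 1 and 23 ≡ 3 (mod 4), so (5/23) = +(23/5).
Reduce top mod 5: now compute (3/5).
Reciprocity: 3 ≡ 3 and 5 ≡ 1 (mod 4), so (3/5) = +(5/3).
Reduce top mod 3: now compute (2/3).
Pull out 2: since 3 ≡ 3 (mod 8), (2/3) = -1.
Reached (1/3) = 1. Collecting the sign flips along the way, the symbol is -1.

-1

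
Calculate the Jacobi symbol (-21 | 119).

First reduce: -21 ≡ 98 (mod 119).
Pull out 2: since 119 ≡ 7 (mod 8), (2/119) = +1.
Reciprocity: 49 ≡ 1 and 119 ≡ 3 (mod 4), so (49/119) = +(119/49).
Reduce top mod 49: now compute (21/49).
Reciprocity: 21 ≡ 1 and 49 ≡ 1 (mod 4), so (21/49) = +(49/21).
Reduce top mod 21: now compute (7/21).
Reciprocity: 7 ≡ 3 and 21 ≡ 1 (mod 4), so (7/21) = +(21/7).
Reduce top mod 7: now compute (0/7).
Top reduces to 0: gcd > 1, so the symbol is 0.

0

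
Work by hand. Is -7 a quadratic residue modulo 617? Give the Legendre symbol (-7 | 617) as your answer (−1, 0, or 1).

1

First reduce: -7 ≡ 610 (mod 617).
Pull out 2: since 617 ≡ 1 (mod 8), (2/617) = +1.
Reciprocity: 305 ≡ 1 and 617 ≡ 1 (mod 4), so (305/617) = +(617/305).
Reduce top mod 305: now compute (7/305).
Reciprocity: 7 ≡ 3 and 305 ≡ 1 (mod 4), so (7/305) = +(305/7).
Reduce top mod 7: now compute (4/7).
Pull out 2^2: since 7 ≡ 7 (mod 8), (2/7) = +1, so (2/7)^2 = +1.
Reached (1/7) = 1. Collecting the sign flips along the way, the symbol is +1.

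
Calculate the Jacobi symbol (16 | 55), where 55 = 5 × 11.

1

Pull out 2^4: since 55 ≡ 7 (mod 8), (2/55) = +1, so (2/55)^4 = +1.
Reached (1/55) = 1. Collecting the sign flips along the way, the symbol is +1.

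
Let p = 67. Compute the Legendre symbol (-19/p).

First reduce: -19 ≡ 48 (mod 67).
Pull out 2^4: since 67 ≡ 3 (mod 8), (2/67) = -1, so (2/67)^4 = +1.
Reciprocity: 3 ≡ 3 and 67 ≡ 3 (mod 4), so (3/67) = −(67/3).
Reduce top mod 3: now compute (1/3).
Reached (1/3) = 1. Collecting the sign flips along the way, the symbol is -1.

-1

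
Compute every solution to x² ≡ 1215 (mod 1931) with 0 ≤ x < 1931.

Since 1931 ≡ 3 (mod 4), a square root of 1215 is 1215^((1931+1)/4) = 1215^483 mod 1931.
Repeated squaring: 1215^2≡941, 1215^4≡1083, 1215^8≡772, 1215^16≡1236, 1215^32≡275, 1215^64≡316, 1215^128≡1375, 1215^256≡176 (mod 1931).
1215^483 = 1215^(256+128+64+32+2+1) ≡ 1522 (mod 1931).
Check: 1522² = 2316484 ≡ 1215 (mod 1931). The two roots are 409 and 1522.

409, 1522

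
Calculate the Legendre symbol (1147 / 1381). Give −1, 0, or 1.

-1

Reciprocity: 1147 ≡ 3 and 1381 ≡ 1 (mod 4), so (1147/1381) = +(1381/1147).
Reduce top mod 1147: now compute (234/1147).
Pull out 2: since 1147 ≡ 3 (mod 8), (2/1147) = -1.
Reciprocity: 117 ≡ 1 and 1147 ≡ 3 (mod 4), so (117/1147) = +(1147/117).
Reduce top mod 117: now compute (94/117).
Pull out 2: since 117 ≡ 5 (mod 8), (2/117) = -1.
Reciprocity: 47 ≡ 3 and 117 ≡ 1 (mod 4), so (47/117) = +(117/47).
Reduce top mod 47: now compute (23/47).
Reciprocity: 23 ≡ 3 and 47 ≡ 3 (mod 4), so (23/47) = −(47/23).
Reduce top mod 23: now compute (1/23).
Reached (1/23) = 1. Collecting the sign flips along the way, the symbol is -1.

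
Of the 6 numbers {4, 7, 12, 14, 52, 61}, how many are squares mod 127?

(4/127) = +1 → QR.
(7/127) = -1 → non-residue.
(12/127) = -1 → non-residue.
(14/127) = -1 → non-residue.
(52/127) = +1 → QR.
(61/127) = +1 → QR.
Total quadratic residues among the 6: 3.

3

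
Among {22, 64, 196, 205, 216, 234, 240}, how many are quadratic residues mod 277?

3

(22/277) = +1 → QR.
(64/277) = +1 → QR.
(196/277) = +1 → QR.
(205/277) = -1 → non-residue.
(216/277) = -1 → non-residue.
(234/277) = -1 → non-residue.
(240/277) = -1 → non-residue.
Total quadratic residues among the 7: 3.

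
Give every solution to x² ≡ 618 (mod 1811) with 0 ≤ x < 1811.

Since 1811 ≡ 3 (mod 4), a square root of 618 is 618^((1811+1)/4) = 618^453 mod 1811.
Repeated squaring: 618^2≡1614, 618^4≡778, 618^8≡410, 618^16≡1488, 618^32≡1102, 618^64≡1034, 618^128≡666, 618^256≡1672 (mod 1811).
618^453 = 618^(256+128+64+4+1) ≡ 1127 (mod 1811).
Check: 1127² = 1270129 ≡ 618 (mod 1811). The two roots are 684 and 1127.

684, 1127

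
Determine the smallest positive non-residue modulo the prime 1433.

3

(2/1433) = +1, so 2 is a residue.
(3/1433) = −1, so 3 is the smallest positive non-residue mod 1433.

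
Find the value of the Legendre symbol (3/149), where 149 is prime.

-1

Euler's criterion: (3/149) ≡ 3^74 (mod 149).
3^2 ≡ 9 (mod 149)
3^4 ≡ 81 (mod 149)
3^8 ≡ 5 (mod 149)
3^16 ≡ 25 (mod 149)
3^32 ≡ 29 (mod 149)
3^64 ≡ 96 (mod 149)
3^74 = 3^(64+8+2) ≡ 148 (mod 149).
Result is 148 ≡ −1, so (3/149) = −1.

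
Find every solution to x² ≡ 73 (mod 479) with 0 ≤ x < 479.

Since 479 ≡ 3 (mod 4), a square root of 73 is 73^((479+1)/4) = 73^120 mod 479.
Repeated squaring: 73^2≡60, 73^4≡247, 73^8≡176, 73^16≡320, 73^32≡373, 73^64≡219 (mod 479).
73^120 = 73^(64+32+16+8) ≡ 297 (mod 479).
Check: 297² = 88209 ≡ 73 (mod 479). The two roots are 182 and 297.

182, 297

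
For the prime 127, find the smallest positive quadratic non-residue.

(2/127) = +1, so 2 is a residue.
(3/127) = −1, so 3 is the smallest positive non-residue mod 127.

3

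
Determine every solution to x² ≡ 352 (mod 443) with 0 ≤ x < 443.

Since 443 ≡ 3 (mod 4), a square root of 352 is 352^((443+1)/4) = 352^111 mod 443.
Repeated squaring: 352^2≡307, 352^4≡333, 352^8≡139, 352^16≡272, 352^32≡3, 352^64≡9 (mod 443).
352^111 = 352^(64+32+8+4+2+1) ≡ 41 (mod 443).
Check: 41² = 1681 ≡ 352 (mod 443). The two roots are 41 and 402.

41, 402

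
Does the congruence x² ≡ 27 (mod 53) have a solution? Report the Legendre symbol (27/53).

Reciprocity: 27 ≡ 3 and 53 ≡ 1 (mod 4), so (27/53) = +(53/27).
Reduce top mod 27: now compute (26/27).
Pull out 2: since 27 ≡ 3 (mod 8), (2/27) = -1.
Reciprocity: 13 ≡ 1 and 27 ≡ 3 (mod 4), so (13/27) = +(27/13).
Reduce top mod 13: now compute (1/13).
Reached (1/13) = 1. Collecting the sign flips along the way, the symbol is -1.

-1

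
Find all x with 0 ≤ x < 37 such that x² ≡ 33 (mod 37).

37 ≡ 1 (mod 4), so we find a root by search.
Trying successive values, 12² = 144 ≡ 33 (mod 37). The other root is 37 − 12 = 25.

12, 25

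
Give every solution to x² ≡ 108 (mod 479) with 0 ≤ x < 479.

186, 293

Since 479 ≡ 3 (mod 4), a square root of 108 is 108^((479+1)/4) = 108^120 mod 479.
Repeated squaring: 108^2≡168, 108^4≡442, 108^8≡411, 108^16≡313, 108^32≡253, 108^64≡302 (mod 479).
108^120 = 108^(64+32+16+8) ≡ 293 (mod 479).
Check: 293² = 85849 ≡ 108 (mod 479). The two roots are 186 and 293.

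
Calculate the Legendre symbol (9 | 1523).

Reciprocity: 9 ≡ 1 and 1523 ≡ 3 (mod 4), so (9/1523) = +(1523/9).
Reduce top mod 9: now compute (2/9).
Pull out 2: since 9 ≡ 1 (mod 8), (2/9) = +1.
Reached (1/9) = 1. Collecting the sign flips along the way, the symbol is +1.

1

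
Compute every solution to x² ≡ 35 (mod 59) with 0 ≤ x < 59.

25, 34

Since 59 ≡ 3 (mod 4), a square root of 35 is 35^((59+1)/4) = 35^15 mod 59.
Repeated squaring: 35^2≡45, 35^4≡19, 35^8≡7 (mod 59).
35^15 = 35^(8+4+2+1) ≡ 25 (mod 59).
Check: 25² = 625 ≡ 35 (mod 59). The two roots are 25 and 34.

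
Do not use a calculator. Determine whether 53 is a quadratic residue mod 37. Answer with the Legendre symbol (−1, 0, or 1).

1

First reduce: 53 ≡ 16 (mod 37).
Pull out 2^4: since 37 ≡ 5 (mod 8), (2/37) = -1, so (2/37)^4 = +1.
Reached (1/37) = 1. Collecting the sign flips along the way, the symbol is +1.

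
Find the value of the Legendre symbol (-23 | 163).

1

First reduce: -23 ≡ 140 (mod 163).
Pull out 2^2: since 163 ≡ 3 (mod 8), (2/163) = -1, so (2/163)^2 = +1.
Reciprocity: 35 ≡ 3 and 163 ≡ 3 (mod 4), so (35/163) = −(163/35).
Reduce top mod 35: now compute (23/35).
Reciprocity: 23 ≡ 3 and 35 ≡ 3 (mod 4), so (23/35) = −(35/23).
Reduce top mod 23: now compute (12/23).
Pull out 2^2: since 23 ≡ 7 (mod 8), (2/23) = +1, so (2/23)^2 = +1.
Reciprocity: 3 ≡ 3 and 23 ≡ 3 (mod 4), so (3/23) = −(23/3).
Reduce top mod 3: now compute (2/3).
Pull out 2: since 3 ≡ 3 (mod 8), (2/3) = -1.
Reached (1/3) = 1. Collecting the sign flips along the way, the symbol is +1.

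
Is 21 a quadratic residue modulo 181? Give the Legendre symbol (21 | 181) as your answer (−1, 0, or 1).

-1

Euler's criterion: (21/181) ≡ 21^90 (mod 181).
21^2 ≡ 79 (mod 181)
21^4 ≡ 87 (mod 181)
21^8 ≡ 148 (mod 181)
21^16 ≡ 3 (mod 181)
21^32 ≡ 9 (mod 181)
21^64 ≡ 81 (mod 181)
21^90 = 21^(64+16+8+2) ≡ 180 (mod 181).
Result is 180 ≡ −1, so (21/181) = −1.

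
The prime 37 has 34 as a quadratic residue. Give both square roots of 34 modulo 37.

37 ≡ 1 (mod 4), so we find a root by search.
Trying successive values, 16² = 256 ≡ 34 (mod 37). The other root is 37 − 16 = 21.

16, 21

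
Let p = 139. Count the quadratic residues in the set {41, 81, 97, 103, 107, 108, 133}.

(41/139) = +1 → QR.
(81/139) = +1 → QR.
(97/139) = -1 → non-residue.
(103/139) = -1 → non-residue.
(107/139) = +1 → QR.
(108/139) = -1 → non-residue.
(133/139) = -1 → non-residue.
Total quadratic residues among the 7: 3.

3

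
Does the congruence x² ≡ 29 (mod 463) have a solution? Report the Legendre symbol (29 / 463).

1

Reciprocity: 29 ≡ 1 and 463 ≡ 3 (mod 4), so (29/463) = +(463/29).
Reduce top mod 29: now compute (28/29).
Pull out 2^2: since 29 ≡ 5 (mod 8), (2/29) = -1, so (2/29)^2 = +1.
Reciprocity: 7 ≡ 3 and 29 ≡ 1 (mod 4), so (7/29) = +(29/7).
Reduce top mod 7: now compute (1/7).
Reached (1/7) = 1. Collecting the sign flips along the way, the symbol is +1.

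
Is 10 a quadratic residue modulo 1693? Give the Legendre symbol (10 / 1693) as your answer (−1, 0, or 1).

1

Pull out 2: since 1693 ≡ 5 (mod 8), (2/1693) = -1.
Reciprocity: 5 ≡ 1 and 1693 ≡ 1 (mod 4), so (5/1693) = +(1693/5).
Reduce top mod 5: now compute (3/5).
Reciprocity: 3 ≡ 3 and 5 ≡ 1 (mod 4), so (3/5) = +(5/3).
Reduce top mod 3: now compute (2/3).
Pull out 2: since 3 ≡ 3 (mod 8), (2/3) = -1.
Reached (1/3) = 1. Collecting the sign flips along the way, the symbol is +1.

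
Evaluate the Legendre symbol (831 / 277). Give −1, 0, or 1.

First reduce: 831 ≡ 0 (mod 277).
Top reduces to 0: gcd > 1, so the symbol is 0.

0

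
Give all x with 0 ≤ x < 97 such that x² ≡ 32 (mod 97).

41, 56

97 ≡ 1 (mod 4), so we find a root by search.
Trying successive values, 41² = 1681 ≡ 32 (mod 97). The other root is 97 − 41 = 56.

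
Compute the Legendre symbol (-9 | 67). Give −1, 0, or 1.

-1

Euler's criterion: (-9/67) ≡ 58^33 (mod 67).
58^2 ≡ 14 (mod 67)
58^4 ≡ 62 (mod 67)
58^8 ≡ 25 (mod 67)
58^16 ≡ 22 (mod 67)
58^32 ≡ 15 (mod 67)
58^33 = 58^(32+1) ≡ 66 (mod 67).
Result is 66 ≡ −1, so (-9/67) = −1.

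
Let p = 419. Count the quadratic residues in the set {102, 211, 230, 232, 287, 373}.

3

(102/419) = +1 → QR.
(211/419) = -1 → non-residue.
(230/419) = -1 → non-residue.
(232/419) = -1 → non-residue.
(287/419) = +1 → QR.
(373/419) = +1 → QR.
Total quadratic residues among the 6: 3.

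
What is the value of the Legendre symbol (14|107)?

1

Pull out 2: since 107 ≡ 3 (mod 8), (2/107) = -1.
Reciprocity: 7 ≡ 3 and 107 ≡ 3 (mod 4), so (7/107) = −(107/7).
Reduce top mod 7: now compute (2/7).
Pull out 2: since 7 ≡ 7 (mod 8), (2/7) = +1.
Reached (1/7) = 1. Collecting the sign flips along the way, the symbol is +1.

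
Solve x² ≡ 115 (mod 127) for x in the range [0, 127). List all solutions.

Since 127 ≡ 3 (mod 4), a square root of 115 is 115^((127+1)/4) = 115^32 mod 127.
Repeated squaring: 115^2≡17, 115^4≡35, 115^8≡82, 115^16≡120, 115^32≡49 (mod 127).
115^32 = 115^(32) ≡ 49 (mod 127).
Check: 49² = 2401 ≡ 115 (mod 127). The two roots are 49 and 78.

49, 78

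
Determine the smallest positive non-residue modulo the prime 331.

2

(2/331) = −1, so 2 is the smallest positive non-residue mod 331.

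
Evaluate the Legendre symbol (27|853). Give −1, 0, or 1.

1

Euler's criterion: (27/853) ≡ 27^426 (mod 853).
27^2 ≡ 729 (mod 853)
27^4 ≡ 22 (mod 853)
27^8 ≡ 484 (mod 853)
27^16 ≡ 534 (mod 853)
27^32 ≡ 254 (mod 853)
27^64 ≡ 541 (mod 853)
27^128 ≡ 102 (mod 853)
27^256 ≡ 168 (mod 853)
27^426 = 27^(256+128+32+8+2) ≡ 1 (mod 853).
Result is 1, so (27/853) = 1.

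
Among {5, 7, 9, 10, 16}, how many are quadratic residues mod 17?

2

(5/17) = -1 → non-residue.
(7/17) = -1 → non-residue.
(9/17) = +1 → QR.
(10/17) = -1 → non-residue.
(16/17) = +1 → QR.
Total quadratic residues among the 5: 2.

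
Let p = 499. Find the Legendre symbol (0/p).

0

Top reduces to 0: gcd > 1, so the symbol is 0.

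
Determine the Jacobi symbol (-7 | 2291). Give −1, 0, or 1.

1

First reduce: -7 ≡ 2284 (mod 2291).
Pull out 2^2: since 2291 ≡ 3 (mod 8), (2/2291) = -1, so (2/2291)^2 = +1.
Reciprocity: 571 ≡ 3 and 2291 ≡ 3 (mod 4), so (571/2291) = −(2291/571).
Reduce top mod 571: now compute (7/571).
Reciprocity: 7 ≡ 3 and 571 ≡ 3 (mod 4), so (7/571) = −(571/7).
Reduce top mod 7: now compute (4/7).
Pull out 2^2: since 7 ≡ 7 (mod 8), (2/7) = +1, so (2/7)^2 = +1.
Reached (1/7) = 1. Collecting the sign flips along the way, the symbol is +1.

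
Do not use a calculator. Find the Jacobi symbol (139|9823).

1

Reciprocity: 139 ≡ 3 and 9823 ≡ 3 (mod 4), so (139/9823) = −(9823/139).
Reduce top mod 139: now compute (93/139).
Reciprocity: 93 ≡ 1 and 139 ≡ 3 (mod 4), so (93/139) = +(139/93).
Reduce top mod 93: now compute (46/93).
Pull out 2: since 93 ≡ 5 (mod 8), (2/93) = -1.
Reciprocity: 23 ≡ 3 and 93 ≡ 1 (mod 4), so (23/93) = +(93/23).
Reduce top mod 23: now compute (1/23).
Reached (1/23) = 1. Collecting the sign flips along the way, the symbol is +1.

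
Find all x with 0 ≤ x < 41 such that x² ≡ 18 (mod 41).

10, 31

41 ≡ 1 (mod 4), so we find a root by search.
Trying successive values, 10² = 100 ≡ 18 (mod 41). The other root is 41 − 10 = 31.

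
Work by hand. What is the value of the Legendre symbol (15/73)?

Euler's criterion: (15/73) ≡ 15^36 (mod 73).
15^2 ≡ 6 (mod 73)
15^4 ≡ 36 (mod 73)
15^8 ≡ 55 (mod 73)
15^16 ≡ 32 (mod 73)
15^32 ≡ 2 (mod 73)
15^36 = 15^(32+4) ≡ 72 (mod 73).
Result is 72 ≡ −1, so (15/73) = −1.

-1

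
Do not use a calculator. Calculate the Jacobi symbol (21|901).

Reciprocity: 21 ≡ 1 and 901 ≡ 1 (mod 4), so (21/901) = +(901/21).
Reduce top mod 21: now compute (19/21).
Reciprocity: 19 ≡ 3 and 21 ≡ 1 (mod 4), so (19/21) = +(21/19).
Reduce top mod 19: now compute (2/19).
Pull out 2: since 19 ≡ 3 (mod 8), (2/19) = -1.
Reached (1/19) = 1. Collecting the sign flips along the way, the symbol is -1.

-1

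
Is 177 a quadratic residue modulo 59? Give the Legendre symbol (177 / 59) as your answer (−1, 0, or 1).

0

First reduce: 177 ≡ 0 (mod 59).
Top reduces to 0: gcd > 1, so the symbol is 0.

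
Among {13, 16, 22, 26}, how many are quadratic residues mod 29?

3

(13/29) = +1 → QR.
(16/29) = +1 → QR.
(22/29) = +1 → QR.
(26/29) = -1 → non-residue.
Total quadratic residues among the 4: 3.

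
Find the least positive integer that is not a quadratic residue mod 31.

3

(2/31) = +1, so 2 is a residue.
(3/31) = −1, so 3 is the smallest positive non-residue mod 31.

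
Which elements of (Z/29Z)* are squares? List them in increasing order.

Square k = 1,…,14 (k and 29−k give the same square):
1²=1, 2²=4, 3²=9, 4²=16, 5²=25, 6²≡7, 7²≡20, 8²≡6, 9²≡23, 10²≡13, 11²≡5, 12²≡28, 13²≡24, 14²≡22 (mod 29).
So the quadratic residues mod 29 are {1, 4, 5, 6, 7, 9, 13, 16, 20, 22, 23, 24, 25, 28}.

1 4 5 6 7 9 13 16 20 22 23 24 25 28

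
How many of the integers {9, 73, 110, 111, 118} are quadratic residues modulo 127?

2

(9/127) = +1 → QR.
(73/127) = +1 → QR.
(110/127) = -1 → non-residue.
(111/127) = -1 → non-residue.
(118/127) = -1 → non-residue.
Total quadratic residues among the 5: 2.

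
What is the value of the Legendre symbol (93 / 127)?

-1

Euler's criterion: (93/127) ≡ 93^63 (mod 127).
93^2 ≡ 13 (mod 127)
93^4 ≡ 42 (mod 127)
93^8 ≡ 113 (mod 127)
93^16 ≡ 69 (mod 127)
93^32 ≡ 62 (mod 127)
93^63 = 93^(32+16+8+4+2+1) ≡ 126 (mod 127).
Result is 126 ≡ −1, so (93/127) = −1.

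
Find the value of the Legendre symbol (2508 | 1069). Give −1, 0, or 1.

-1

First reduce: 2508 ≡ 370 (mod 1069).
Pull out 2: since 1069 ≡ 5 (mod 8), (2/1069) = -1.
Reciprocity: 185 ≡ 1 and 1069 ≡ 1 (mod 4), so (185/1069) = +(1069/185).
Reduce top mod 185: now compute (144/185).
Pull out 2^4: since 185 ≡ 1 (mod 8), (2/185) = +1, so (2/185)^4 = +1.
Reciprocity: 9 ≡ 1 and 185 ≡ 1 (mod 4), so (9/185) = +(185/9).
Reduce top mod 9: now compute (5/9).
Reciprocity: 5 ≡ 1 and 9 ≡ 1 (mod 4), so (5/9) = +(9/5).
Reduce top mod 5: now compute (4/5).
Pull out 2^2: since 5 ≡ 5 (mod 8), (2/5) = -1, so (2/5)^2 = +1.
Reached (1/5) = 1. Collecting the sign flips along the way, the symbol is -1.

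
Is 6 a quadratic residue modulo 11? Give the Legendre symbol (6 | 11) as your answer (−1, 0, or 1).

Euler's criterion: (6/11) ≡ 6^5 (mod 11).
6^2 ≡ 3 (mod 11)
6^4 ≡ 9 (mod 11)
6^5 = 6^(4+1) ≡ 10 (mod 11).
Result is 10 ≡ −1, so (6/11) = −1.

-1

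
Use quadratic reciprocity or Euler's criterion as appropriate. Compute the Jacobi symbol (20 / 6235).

Pull out 2^2: since 6235 ≡ 3 (mod 8), (2/6235) = -1, so (2/6235)^2 = +1.
Reciprocity: 5 ≡ 1 and 6235 ≡ 3 (mod 4), so (5/6235) = +(6235/5).
Reduce top mod 5: now compute (0/5).
Top reduces to 0: gcd > 1, so the symbol is 0.

0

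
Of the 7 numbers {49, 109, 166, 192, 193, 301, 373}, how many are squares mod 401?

5

(49/401) = +1 → QR.
(109/401) = +1 → QR.
(166/401) = +1 → QR.
(192/401) = -1 → non-residue.
(193/401) = -1 → non-residue.
(301/401) = +1 → QR.
(373/401) = +1 → QR.
Total quadratic residues among the 7: 5.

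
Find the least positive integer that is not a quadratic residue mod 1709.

(2/1709) = −1, so 2 is the smallest positive non-residue mod 1709.

2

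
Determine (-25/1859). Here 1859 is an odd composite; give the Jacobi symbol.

-1

First reduce: -25 ≡ 1834 (mod 1859).
Pull out 2: since 1859 ≡ 3 (mod 8), (2/1859) = -1.
Reciprocity: 917 ≡ 1 and 1859 ≡ 3 (mod 4), so (917/1859) = +(1859/917).
Reduce top mod 917: now compute (25/917).
Reciprocity: 25 ≡ 1 and 917 ≡ 1 (mod 4), so (25/917) = +(917/25).
Reduce top mod 25: now compute (17/25).
Reciprocity: 17 ≡ 1 and 25 ≡ 1 (mod 4), so (17/25) = +(25/17).
Reduce top mod 17: now compute (8/17).
Pull out 2^3: since 17 ≡ 1 (mod 8), (2/17) = +1, so (2/17)^3 = +1.
Reached (1/17) = 1. Collecting the sign flips along the way, the symbol is -1.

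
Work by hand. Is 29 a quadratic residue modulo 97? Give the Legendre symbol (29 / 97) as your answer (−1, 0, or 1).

Euler's criterion: (29/97) ≡ 29^48 (mod 97).
29^2 ≡ 65 (mod 97)
29^4 ≡ 54 (mod 97)
29^8 ≡ 6 (mod 97)
29^16 ≡ 36 (mod 97)
29^32 ≡ 35 (mod 97)
29^48 = 29^(32+16) ≡ 96 (mod 97).
Result is 96 ≡ −1, so (29/97) = −1.

-1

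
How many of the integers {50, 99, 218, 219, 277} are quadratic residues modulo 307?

(50/307) = -1 → non-residue.
(99/307) = +1 → QR.
(218/307) = -1 → non-residue.
(219/307) = +1 → QR.
(277/307) = +1 → QR.
Total quadratic residues among the 5: 3.

3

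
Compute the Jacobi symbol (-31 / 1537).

1

First reduce: -31 ≡ 1506 (mod 1537).
Pull out 2: since 1537 ≡ 1 (mod 8), (2/1537) = +1.
Reciprocity: 753 ≡ 1 and 1537 ≡ 1 (mod 4), so (753/1537) = +(1537/753).
Reduce top mod 753: now compute (31/753).
Reciprocity: 31 ≡ 3 and 753 ≡ 1 (mod 4), so (31/753) = +(753/31).
Reduce top mod 31: now compute (9/31).
Reciprocity: 9 ≡ 1 and 31 ≡ 3 (mod 4), so (9/31) = +(31/9).
Reduce top mod 9: now compute (4/9).
Pull out 2^2: since 9 ≡ 1 (mod 8), (2/9) = +1, so (2/9)^2 = +1.
Reached (1/9) = 1. Collecting the sign flips along the way, the symbol is +1.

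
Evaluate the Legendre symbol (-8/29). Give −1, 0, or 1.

First reduce: -8 ≡ 21 (mod 29).
Reciprocity: 21 ≡ 1 and 29 ≡ 1 (mod 4), so (21/29) = +(29/21).
Reduce top mod 21: now compute (8/21).
Pull out 2^3: since 21 ≡ 5 (mod 8), (2/21) = -1, so (2/21)^3 = -1.
Reached (1/21) = 1. Collecting the sign flips along the way, the symbol is -1.

-1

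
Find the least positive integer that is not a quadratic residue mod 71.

(2/71) = +1, so 2 is a residue.
(3/71) = +1, so 3 is a residue.
(4/71) = +1, so 4 is a residue.
(5/71) = +1, so 5 is a residue.
(6/71) = +1, so 6 is a residue.
(7/71) = −1, so 7 is the smallest positive non-residue mod 71.

7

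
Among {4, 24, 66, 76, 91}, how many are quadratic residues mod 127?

2

(4/127) = +1 → QR.
(24/127) = -1 → non-residue.
(66/127) = -1 → non-residue.
(76/127) = +1 → QR.
(91/127) = -1 → non-residue.
Total quadratic residues among the 5: 2.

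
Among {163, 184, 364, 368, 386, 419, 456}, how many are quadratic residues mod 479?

4

(163/479) = +1 → QR.
(184/479) = +1 → QR.
(364/479) = -1 → non-residue.
(368/479) = +1 → QR.
(386/479) = +1 → QR.
(419/479) = -1 → non-residue.
(456/479) = -1 → non-residue.
Total quadratic residues among the 7: 4.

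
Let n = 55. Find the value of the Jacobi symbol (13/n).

1

Reciprocity: 13 ≡ 1 and 55 ≡ 3 (mod 4), so (13/55) = +(55/13).
Reduce top mod 13: now compute (3/13).
Reciprocity: 3 ≡ 3 and 13 ≡ 1 (mod 4), so (3/13) = +(13/3).
Reduce top mod 3: now compute (1/3).
Reached (1/3) = 1. Collecting the sign flips along the way, the symbol is +1.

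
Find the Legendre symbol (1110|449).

First reduce: 1110 ≡ 212 (mod 449).
Pull out 2^2: since 449 ≡ 1 (mod 8), (2/449) = +1, so (2/449)^2 = +1.
Reciprocity: 53 ≡ 1 and 449 ≡ 1 (mod 4), so (53/449) = +(449/53).
Reduce top mod 53: now compute (25/53).
Reciprocity: 25 ≡ 1 and 53 ≡ 1 (mod 4), so (25/53) = +(53/25).
Reduce top mod 25: now compute (3/25).
Reciprocity: 3 ≡ 3 and 25 ≡ 1 (mod 4), so (3/25) = +(25/3).
Reduce top mod 3: now compute (1/3).
Reached (1/3) = 1. Collecting the sign flips along the way, the symbol is +1.

1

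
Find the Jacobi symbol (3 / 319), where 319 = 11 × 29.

Reciprocity: 3 ≡ 3 and 319 ≡ 3 (mod 4), so (3/319) = −(319/3).
Reduce top mod 3: now compute (1/3).
Reached (1/3) = 1. Collecting the sign flips along the way, the symbol is -1.

-1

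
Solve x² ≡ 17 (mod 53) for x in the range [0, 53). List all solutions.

53 ≡ 1 (mod 4), so we find a root by search.
Trying successive values, 21² = 441 ≡ 17 (mod 53). The other root is 53 − 21 = 32.

21, 32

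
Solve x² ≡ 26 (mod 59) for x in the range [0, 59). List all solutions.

12, 47

Since 59 ≡ 3 (mod 4), a square root of 26 is 26^((59+1)/4) = 26^15 mod 59.
Repeated squaring: 26^2≡27, 26^4≡21, 26^8≡28 (mod 59).
26^15 = 26^(8+4+2+1) ≡ 12 (mod 59).
Check: 12² = 144 ≡ 26 (mod 59). The two roots are 12 and 47.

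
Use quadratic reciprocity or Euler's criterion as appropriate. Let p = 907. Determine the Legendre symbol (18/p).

-1

Pull out 2: since 907 ≡ 3 (mod 8), (2/907) = -1.
Reciprocity: 9 ≡ 1 and 907 ≡ 3 (mod 4), so (9/907) = +(907/9).
Reduce top mod 9: now compute (7/9).
Reciprocity: 7 ≡ 3 and 9 ≡ 1 (mod 4), so (7/9) = +(9/7).
Reduce top mod 7: now compute (2/7).
Pull out 2: since 7 ≡ 7 (mod 8), (2/7) = +1.
Reached (1/7) = 1. Collecting the sign flips along the way, the symbol is -1.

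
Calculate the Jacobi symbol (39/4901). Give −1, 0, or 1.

Reciprocity: 39 ≡ 3 and 4901 ≡ 1 (mod 4), so (39/4901) = +(4901/39).
Reduce top mod 39: now compute (26/39).
Pull out 2: since 39 ≡ 7 (mod 8), (2/39) = +1.
Reciprocity: 13 ≡ 1 and 39 ≡ 3 (mod 4), so (13/39) = +(39/13).
Reduce top mod 13: now compute (0/13).
Top reduces to 0: gcd > 1, so the symbol is 0.

0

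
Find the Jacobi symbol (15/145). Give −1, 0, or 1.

Reciprocity: 15 ≡ 3 and 145 ≡ 1 (mod 4), so (15/145) = +(145/15).
Reduce top mod 15: now compute (10/15).
Pull out 2: since 15 ≡ 7 (mod 8), (2/15) = +1.
Reciprocity: 5 ≡ 1 and 15 ≡ 3 (mod 4), so (5/15) = +(15/5).
Reduce top mod 5: now compute (0/5).
Top reduces to 0: gcd > 1, so the symbol is 0.

0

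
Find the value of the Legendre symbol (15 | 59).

1

Reciprocity: 15 ≡ 3 and 59 ≡ 3 (mod 4), so (15/59) = −(59/15).
Reduce top mod 15: now compute (14/15).
Pull out 2: since 15 ≡ 7 (mod 8), (2/15) = +1.
Reciprocity: 7 ≡ 3 and 15 ≡ 3 (mod 4), so (7/15) = −(15/7).
Reduce top mod 7: now compute (1/7).
Reached (1/7) = 1. Collecting the sign flips along the way, the symbol is +1.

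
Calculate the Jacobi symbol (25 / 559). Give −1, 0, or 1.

Reciprocity: 25 ≡ 1 and 559 ≡ 3 (mod 4), so (25/559) = +(559/25).
Reduce top mod 25: now compute (9/25).
Reciprocity: 9 ≡ 1 and 25 ≡ 1 (mod 4), so (9/25) = +(25/9).
Reduce top mod 9: now compute (7/9).
Reciprocity: 7 ≡ 3 and 9 ≡ 1 (mod 4), so (7/9) = +(9/7).
Reduce top mod 7: now compute (2/7).
Pull out 2: since 7 ≡ 7 (mod 8), (2/7) = +1.
Reached (1/7) = 1. Collecting the sign flips along the way, the symbol is +1.

1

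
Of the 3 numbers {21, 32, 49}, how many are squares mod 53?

(21/53) = -1 → non-residue.
(32/53) = -1 → non-residue.
(49/53) = +1 → QR.
Total quadratic residues among the 3: 1.

1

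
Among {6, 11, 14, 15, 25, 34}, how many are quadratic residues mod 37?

3

(6/37) = -1 → non-residue.
(11/37) = +1 → QR.
(14/37) = -1 → non-residue.
(15/37) = -1 → non-residue.
(25/37) = +1 → QR.
(34/37) = +1 → QR.
Total quadratic residues among the 6: 3.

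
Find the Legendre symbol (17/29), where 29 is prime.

Reciprocity: 17 ≡ 1 and 29 ≡ 1 (mod 4), so (17/29) = +(29/17).
Reduce top mod 17: now compute (12/17).
Pull out 2^2: since 17 ≡ 1 (mod 8), (2/17) = +1, so (2/17)^2 = +1.
Reciprocity: 3 ≡ 3 and 17 ≡ 1 (mod 4), so (3/17) = +(17/3).
Reduce top mod 3: now compute (2/3).
Pull out 2: since 3 ≡ 3 (mod 8), (2/3) = -1.
Reached (1/3) = 1. Collecting the sign flips along the way, the symbol is -1.

-1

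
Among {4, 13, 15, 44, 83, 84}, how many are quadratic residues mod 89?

(4/89) = +1 → QR.
(13/89) = -1 → non-residue.
(15/89) = -1 → non-residue.
(44/89) = +1 → QR.
(83/89) = -1 → non-residue.
(84/89) = +1 → QR.
Total quadratic residues among the 6: 3.

3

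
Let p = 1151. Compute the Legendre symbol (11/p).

Euler's criterion: (11/1151) ≡ 11^575 (mod 1151).
11^2 ≡ 121 (mod 1151)
11^4 ≡ 829 (mod 1151)
11^8 ≡ 94 (mod 1151)
11^16 ≡ 779 (mod 1151)
11^32 ≡ 264 (mod 1151)
11^64 ≡ 636 (mod 1151)
11^128 ≡ 495 (mod 1151)
11^256 ≡ 1013 (mod 1151)
11^512 ≡ 628 (mod 1151)
11^575 = 11^(512+32+16+8+4+2+1) ≡ 1 (mod 1151).
Result is 1, so (11/1151) = 1.

1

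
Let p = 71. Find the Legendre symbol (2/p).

1

Euler's criterion: (2/71) ≡ 2^35 (mod 71).
2^2 ≡ 4 (mod 71)
2^4 ≡ 16 (mod 71)
2^8 ≡ 43 (mod 71)
2^16 ≡ 3 (mod 71)
2^32 ≡ 9 (mod 71)
2^35 = 2^(32+2+1) ≡ 1 (mod 71).
Result is 1, so (2/71) = 1.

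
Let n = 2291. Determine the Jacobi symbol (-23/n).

-1

First reduce: -23 ≡ 2268 (mod 2291).
Pull out 2^2: since 2291 ≡ 3 (mod 8), (2/2291) = -1, so (2/2291)^2 = +1.
Reciprocity: 567 ≡ 3 and 2291 ≡ 3 (mod 4), so (567/2291) = −(2291/567).
Reduce top mod 567: now compute (23/567).
Reciprocity: 23 ≡ 3 and 567 ≡ 3 (mod 4), so (23/567) = −(567/23).
Reduce top mod 23: now compute (15/23).
Reciprocity: 15 ≡ 3 and 23 ≡ 3 (mod 4), so (15/23) = −(23/15).
Reduce top mod 15: now compute (8/15).
Pull out 2^3: since 15 ≡ 7 (mod 8), (2/15) = +1, so (2/15)^3 = +1.
Reached (1/15) = 1. Collecting the sign flips along the way, the symbol is -1.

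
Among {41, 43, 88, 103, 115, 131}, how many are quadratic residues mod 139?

2

(41/139) = +1 → QR.
(43/139) = -1 → non-residue.
(88/139) = -1 → non-residue.
(103/139) = -1 → non-residue.
(115/139) = -1 → non-residue.
(131/139) = +1 → QR.
Total quadratic residues among the 6: 2.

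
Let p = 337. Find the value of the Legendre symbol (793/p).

First reduce: 793 ≡ 119 (mod 337).
Reciprocity: 119 ≡ 3 and 337 ≡ 1 (mod 4), so (119/337) = +(337/119).
Reduce top mod 119: now compute (99/119).
Reciprocity: 99 ≡ 3 and 119 ≡ 3 (mod 4), so (99/119) = −(119/99).
Reduce top mod 99: now compute (20/99).
Pull out 2^2: since 99 ≡ 3 (mod 8), (2/99) = -1, so (2/99)^2 = +1.
Reciprocity: 5 ≡ 1 and 99 ≡ 3 (mod 4), so (5/99) = +(99/5).
Reduce top mod 5: now compute (4/5).
Pull out 2^2: since 5 ≡ 5 (mod 8), (2/5) = -1, so (2/5)^2 = +1.
Reached (1/5) = 1. Collecting the sign flips along the way, the symbol is -1.

-1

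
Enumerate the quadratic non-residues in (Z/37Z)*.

Square k = 1,…,18 (k and 37−k give the same square):
1²=1, 2²=4, 3²=9, 4²=16, 5²=25, 6²=36, 7²≡12, 8²≡27, 9²≡7, 10²≡26, 11²≡10, 12²≡33, 13²≡21, 14²≡11, 15²≡3, 16²≡34, 17²≡30, 18²≡28 (mod 37).
The residues are {1, 3, 4, 7, 9, 10, 11, 12, 16, 21, 25, 26, 27, 28, 30, 33, 34, 36}; the non-residues are the remaining 18 nonzero classes.

2 5 6 8 13 14 15 17 18 19 20 22 23 24 29 31 32 35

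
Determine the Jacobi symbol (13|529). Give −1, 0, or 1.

1

Reciprocity: 13 ≡ 1 and 529 ≡ 1 (mod 4), so (13/529) = +(529/13).
Reduce top mod 13: now compute (9/13).
Reciprocity: 9 ≡ 1 and 13 ≡ 1 (mod 4), so (9/13) = +(13/9).
Reduce top mod 9: now compute (4/9).
Pull out 2^2: since 9 ≡ 1 (mod 8), (2/9) = +1, so (2/9)^2 = +1.
Reached (1/9) = 1. Collecting the sign flips along the way, the symbol is +1.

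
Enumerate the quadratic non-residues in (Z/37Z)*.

2,5,6,8,13,14,15,17,18,19,20,22,23,24,29,31,32,35

Square k = 1,…,18 (k and 37−k give the same square):
1²=1, 2²=4, 3²=9, 4²=16, 5²=25, 6²=36, 7²≡12, 8²≡27, 9²≡7, 10²≡26, 11²≡10, 12²≡33, 13²≡21, 14²≡11, 15²≡3, 16²≡34, 17²≡30, 18²≡28 (mod 37).
The residues are {1, 3, 4, 7, 9, 10, 11, 12, 16, 21, 25, 26, 27, 28, 30, 33, 34, 36}; the non-residues are the remaining 18 nonzero classes.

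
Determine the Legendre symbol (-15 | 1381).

1

First reduce: -15 ≡ 1366 (mod 1381).
Pull out 2: since 1381 ≡ 5 (mod 8), (2/1381) = -1.
Reciprocity: 683 ≡ 3 and 1381 ≡ 1 (mod 4), so (683/1381) = +(1381/683).
Reduce top mod 683: now compute (15/683).
Reciprocity: 15 ≡ 3 and 683 ≡ 3 (mod 4), so (15/683) = −(683/15).
Reduce top mod 15: now compute (8/15).
Pull out 2^3: since 15 ≡ 7 (mod 8), (2/15) = +1, so (2/15)^3 = +1.
Reached (1/15) = 1. Collecting the sign flips along the way, the symbol is +1.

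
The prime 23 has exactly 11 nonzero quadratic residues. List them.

1,2,3,4,6,8,9,12,13,16,18

Square k = 1,…,11 (k and 23−k give the same square):
1²=1, 2²=4, 3²=9, 4²=16, 5²≡2, 6²≡13, 7²≡3, 8²≡18, 9²≡12, 10²≡8, 11²≡6 (mod 23).
So the quadratic residues mod 23 are {1, 2, 3, 4, 6, 8, 9, 12, 13, 16, 18}.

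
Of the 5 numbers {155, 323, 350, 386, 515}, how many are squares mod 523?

(155/523) = -1 → non-residue.
(323/523) = +1 → QR.
(350/523) = -1 → non-residue.
(386/523) = -1 → non-residue.
(515/523) = +1 → QR.
Total quadratic residues among the 5: 2.

2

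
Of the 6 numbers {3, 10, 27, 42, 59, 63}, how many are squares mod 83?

5

(3/83) = +1 → QR.
(10/83) = +1 → QR.
(27/83) = +1 → QR.
(42/83) = -1 → non-residue.
(59/83) = +1 → QR.
(63/83) = +1 → QR.
Total quadratic residues among the 6: 5.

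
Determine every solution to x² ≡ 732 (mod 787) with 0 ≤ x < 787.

79, 708

Since 787 ≡ 3 (mod 4), a square root of 732 is 732^((787+1)/4) = 732^197 mod 787.
Repeated squaring: 732^2≡664, 732^4≡176, 732^8≡283, 732^16≡602, 732^32≡384, 732^64≡287, 732^128≡521 (mod 787).
732^197 = 732^(128+64+4+1) ≡ 708 (mod 787).
Check: 708² = 501264 ≡ 732 (mod 787). The two roots are 79 and 708.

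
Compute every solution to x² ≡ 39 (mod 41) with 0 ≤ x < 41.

41 ≡ 1 (mod 4), so we find a root by search.
Trying successive values, 11² = 121 ≡ 39 (mod 41). The other root is 41 − 11 = 30.

11, 30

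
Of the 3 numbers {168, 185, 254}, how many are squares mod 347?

2

(168/347) = +1 → QR.
(185/347) = +1 → QR.
(254/347) = -1 → non-residue.
Total quadratic residues among the 3: 2.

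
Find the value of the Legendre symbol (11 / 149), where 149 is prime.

-1

Reciprocity: 11 ≡ 3 and 149 ≡ 1 (mod 4), so (11/149) = +(149/11).
Reduce top mod 11: now compute (6/11).
Pull out 2: since 11 ≡ 3 (mod 8), (2/11) = -1.
Reciprocity: 3 ≡ 3 and 11 ≡ 3 (mod 4), so (3/11) = −(11/3).
Reduce top mod 3: now compute (2/3).
Pull out 2: since 3 ≡ 3 (mod 8), (2/3) = -1.
Reached (1/3) = 1. Collecting the sign flips along the way, the symbol is -1.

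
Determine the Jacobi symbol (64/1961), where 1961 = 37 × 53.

1

Pull out 2^6: since 1961 ≡ 1 (mod 8), (2/1961) = +1, so (2/1961)^6 = +1.
Reached (1/1961) = 1. Collecting the sign flips along the way, the symbol is +1.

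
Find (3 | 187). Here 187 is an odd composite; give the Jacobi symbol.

Reciprocity: 3 ≡ 3 and 187 ≡ 3 (mod 4), so (3/187) = −(187/3).
Reduce top mod 3: now compute (1/3).
Reached (1/3) = 1. Collecting the sign flips along the way, the symbol is -1.

-1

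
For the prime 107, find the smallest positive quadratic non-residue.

(2/107) = −1, so 2 is the smallest positive non-residue mod 107.

2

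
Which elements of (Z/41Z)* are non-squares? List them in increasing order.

3,6,7,11,12,13,14,15,17,19,22,24,26,27,28,29,30,34,35,38

Square k = 1,…,20 (k and 41−k give the same square):
1²=1, 2²=4, 3²=9, 4²=16, 5²=25, 6²=36, 7²≡8, 8²≡23, 9²≡40, 10²≡18, 11²≡39, 12²≡21, 13²≡5, 14²≡32, 15²≡20, 16²≡10, 17²≡2, 18²≡37, 19²≡33, 20²≡31 (mod 41).
The residues are {1, 2, 4, 5, 8, 9, 10, 16, 18, 20, 21, 23, 25, 31, 32, 33, 36, 37, 39, 40}; the non-residues are the remaining 20 nonzero classes.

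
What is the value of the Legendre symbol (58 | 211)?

Pull out 2: since 211 ≡ 3 (mod 8), (2/211) = -1.
Reciprocity: 29 ≡ 1 and 211 ≡ 3 (mod 4), so (29/211) = +(211/29).
Reduce top mod 29: now compute (8/29).
Pull out 2^3: since 29 ≡ 5 (mod 8), (2/29) = -1, so (2/29)^3 = -1.
Reached (1/29) = 1. Collecting the sign flips along the way, the symbol is +1.

1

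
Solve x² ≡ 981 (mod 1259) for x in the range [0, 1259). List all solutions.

Since 1259 ≡ 3 (mod 4), a square root of 981 is 981^((1259+1)/4) = 981^315 mod 1259.
Repeated squaring: 981^2≡485, 981^4≡1051, 981^8≡458, 981^16≡770, 981^32≡1170, 981^64≡367, 981^128≡1235, 981^256≡576 (mod 1259).
981^315 = 981^(256+32+16+8+2+1) ≡ 421 (mod 1259).
Check: 421² = 177241 ≡ 981 (mod 1259). The two roots are 421 and 838.

421, 838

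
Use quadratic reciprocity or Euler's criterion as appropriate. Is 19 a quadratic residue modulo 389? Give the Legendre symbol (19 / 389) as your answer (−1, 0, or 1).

Reciprocity: 19 ≡ 3 and 389 ≡ 1 (mod 4), so (19/389) = +(389/19).
Reduce top mod 19: now compute (9/19).
Reciprocity: 9 ≡ 1 and 19 ≡ 3 (mod 4), so (9/19) = +(19/9).
Reduce top mod 9: now compute (1/9).
Reached (1/9) = 1. Collecting the sign flips along the way, the symbol is +1.

1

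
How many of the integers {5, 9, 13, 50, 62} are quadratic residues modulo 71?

(5/71) = +1 → QR.
(9/71) = +1 → QR.
(13/71) = -1 → non-residue.
(50/71) = +1 → QR.
(62/71) = -1 → non-residue.
Total quadratic residues among the 5: 3.

3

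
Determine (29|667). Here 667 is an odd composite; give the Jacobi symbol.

Reciprocity: 29 ≡ 1 and 667 ≡ 3 (mod 4), so (29/667) = +(667/29).
Reduce top mod 29: now compute (0/29).
Top reduces to 0: gcd > 1, so the symbol is 0.

0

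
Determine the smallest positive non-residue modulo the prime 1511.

11

(2/1511) = +1, so 2 is a residue.
(3/1511) = +1, so 3 is a residue.
(4/1511) = +1, so 4 is a residue.
(5/1511) = +1, so 5 is a residue.
(6/1511) = +1, so 6 is a residue.
(7/1511) = +1, so 7 is a residue.
(8/1511) = +1, so 8 is a residue.
(9/1511) = +1, so 9 is a residue.
(10/1511) = +1, so 10 is a residue.
(11/1511) = −1, so 11 is the smallest positive non-residue mod 1511.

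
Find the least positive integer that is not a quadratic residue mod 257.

(2/257) = +1, so 2 is a residue.
(3/257) = −1, so 3 is the smallest positive non-residue mod 257.

3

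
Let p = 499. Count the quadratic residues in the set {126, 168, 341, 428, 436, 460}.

(126/499) = +1 → QR.
(168/499) = -1 → non-residue.
(341/499) = -1 → non-residue.
(428/499) = +1 → QR.
(436/499) = +1 → QR.
(460/499) = -1 → non-residue.
Total quadratic residues among the 6: 3.

3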